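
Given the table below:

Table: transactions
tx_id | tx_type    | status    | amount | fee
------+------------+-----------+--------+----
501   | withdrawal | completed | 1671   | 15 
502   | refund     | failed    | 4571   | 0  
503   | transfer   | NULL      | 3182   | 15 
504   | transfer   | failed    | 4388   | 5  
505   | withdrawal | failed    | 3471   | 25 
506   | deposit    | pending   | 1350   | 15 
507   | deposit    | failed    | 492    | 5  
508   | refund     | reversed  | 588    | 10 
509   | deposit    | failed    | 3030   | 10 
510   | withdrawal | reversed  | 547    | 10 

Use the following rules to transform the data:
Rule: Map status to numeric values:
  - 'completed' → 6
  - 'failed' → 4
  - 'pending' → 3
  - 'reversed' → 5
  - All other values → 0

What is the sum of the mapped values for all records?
39

Step 1: Apply mapping to each record
Step 2: Count by status:
  'completed': 1 records × 6 = 6
  'failed': 5 records × 4 = 20
  'pending': 1 records × 3 = 3
  'reversed': 2 records × 5 = 10
Step 3: Sum all mapped values = 39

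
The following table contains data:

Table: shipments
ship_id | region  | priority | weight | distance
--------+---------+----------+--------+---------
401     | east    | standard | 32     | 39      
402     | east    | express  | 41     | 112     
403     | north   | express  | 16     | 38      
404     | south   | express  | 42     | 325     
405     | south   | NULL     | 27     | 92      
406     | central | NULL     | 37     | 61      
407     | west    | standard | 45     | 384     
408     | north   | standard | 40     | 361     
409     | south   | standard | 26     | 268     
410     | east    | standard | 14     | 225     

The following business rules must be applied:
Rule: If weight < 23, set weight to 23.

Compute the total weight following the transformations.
336

Step 1: 2 records have weight < 23
Step 2: These records originally summed to 30
Step 3: After setting to minimum: 2 × 23 = 46
Step 4: Unaffected records sum: 290
Step 5: Final sum = 46 + 290 = 336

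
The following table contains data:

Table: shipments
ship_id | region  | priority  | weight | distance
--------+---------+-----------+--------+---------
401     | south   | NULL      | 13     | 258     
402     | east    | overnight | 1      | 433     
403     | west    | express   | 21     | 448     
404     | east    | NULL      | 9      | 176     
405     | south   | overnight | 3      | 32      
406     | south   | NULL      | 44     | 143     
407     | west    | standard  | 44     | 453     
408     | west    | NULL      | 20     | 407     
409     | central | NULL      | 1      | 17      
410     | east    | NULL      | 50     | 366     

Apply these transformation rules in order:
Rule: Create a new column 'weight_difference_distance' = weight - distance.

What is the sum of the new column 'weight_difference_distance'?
-2527

Step 1: For each record, compute weight - distance
Example calculations:
  13 - 258 = -245
  1 - 433 = -432
  21 - 448 = -427
  ...
Step 2: Sum all derived values
Step 3: Total = -2527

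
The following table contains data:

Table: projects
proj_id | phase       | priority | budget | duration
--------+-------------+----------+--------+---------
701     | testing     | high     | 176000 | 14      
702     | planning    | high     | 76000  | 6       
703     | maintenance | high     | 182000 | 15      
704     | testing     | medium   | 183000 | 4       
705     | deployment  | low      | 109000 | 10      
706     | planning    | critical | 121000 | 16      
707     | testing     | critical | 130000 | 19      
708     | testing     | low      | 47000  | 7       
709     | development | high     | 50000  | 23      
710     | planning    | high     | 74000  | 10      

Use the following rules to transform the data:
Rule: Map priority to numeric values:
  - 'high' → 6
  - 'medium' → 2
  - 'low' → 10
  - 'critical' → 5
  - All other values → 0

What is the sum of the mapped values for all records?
62

Step 1: Apply mapping to each record
Step 2: Count by status:
  'high': 5 records × 6 = 30
  'medium': 1 records × 2 = 2
  'low': 2 records × 10 = 20
  'critical': 2 records × 5 = 10
Step 3: Sum all mapped values = 62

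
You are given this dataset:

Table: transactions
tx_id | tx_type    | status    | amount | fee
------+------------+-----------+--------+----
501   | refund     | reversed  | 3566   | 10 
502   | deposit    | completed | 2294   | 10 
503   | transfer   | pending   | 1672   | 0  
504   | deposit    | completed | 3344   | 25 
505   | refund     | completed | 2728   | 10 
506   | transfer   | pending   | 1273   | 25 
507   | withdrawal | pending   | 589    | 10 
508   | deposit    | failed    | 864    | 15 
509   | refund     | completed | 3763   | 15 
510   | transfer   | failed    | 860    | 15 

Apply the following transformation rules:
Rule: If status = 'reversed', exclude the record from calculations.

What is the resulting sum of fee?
125

Step 1: Identify records where status = 'reversed'
Step 2: The excluded records sum to 10
Step 3: Original total fee = 135
Step 4: Remaining total = 135 - 10 = 125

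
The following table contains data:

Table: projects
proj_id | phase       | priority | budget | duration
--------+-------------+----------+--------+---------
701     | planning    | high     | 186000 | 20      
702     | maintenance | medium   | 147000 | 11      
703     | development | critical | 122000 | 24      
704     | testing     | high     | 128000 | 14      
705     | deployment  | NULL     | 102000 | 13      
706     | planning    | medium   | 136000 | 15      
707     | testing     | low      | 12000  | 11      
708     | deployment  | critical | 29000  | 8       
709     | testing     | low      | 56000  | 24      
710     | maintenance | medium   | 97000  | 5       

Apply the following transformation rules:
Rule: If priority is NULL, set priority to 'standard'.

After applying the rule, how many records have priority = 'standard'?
1

Step 1: Count records where priority IS NULL
Step 2: Found 1 records with NULL priority
Step 3: These records will have priority set to 'standard'
Step 4: Records already having priority = 'standard': 0
Step 5: Answer: 1 + 0 = 1 records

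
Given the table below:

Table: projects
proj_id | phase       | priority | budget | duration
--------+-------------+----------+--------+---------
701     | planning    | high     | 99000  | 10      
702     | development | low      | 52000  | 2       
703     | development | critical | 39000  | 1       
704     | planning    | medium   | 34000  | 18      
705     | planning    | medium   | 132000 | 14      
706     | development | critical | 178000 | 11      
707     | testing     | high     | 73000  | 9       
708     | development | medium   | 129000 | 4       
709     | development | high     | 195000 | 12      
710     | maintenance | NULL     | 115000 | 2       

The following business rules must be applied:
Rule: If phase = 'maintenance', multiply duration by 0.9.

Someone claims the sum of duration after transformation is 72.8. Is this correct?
No, the correct result is 82.8.

Step 1: Calculate the correct sum after transformation
Step 2: Apply multiplier 0.9 to records where phase = 'maintenance'
Step 3: Correct result = 82.8
Step 4: Claimed result = 72.8
Step 5: 82.8 ≠ 72.8
Conclusion: The claimed result is incorrect. The correct answer is 82.8.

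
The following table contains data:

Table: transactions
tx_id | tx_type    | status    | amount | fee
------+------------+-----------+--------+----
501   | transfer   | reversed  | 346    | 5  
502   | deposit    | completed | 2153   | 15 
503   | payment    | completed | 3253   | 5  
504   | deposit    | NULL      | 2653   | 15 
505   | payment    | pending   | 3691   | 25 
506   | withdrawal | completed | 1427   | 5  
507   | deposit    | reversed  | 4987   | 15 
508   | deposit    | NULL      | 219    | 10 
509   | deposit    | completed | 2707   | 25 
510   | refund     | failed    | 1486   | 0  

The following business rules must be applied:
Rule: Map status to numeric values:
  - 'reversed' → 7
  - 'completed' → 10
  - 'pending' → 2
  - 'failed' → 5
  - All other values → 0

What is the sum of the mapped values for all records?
61

Step 1: Apply mapping to each record
Step 2: Count by status:
  'reversed': 2 records × 7 = 14
  'completed': 4 records × 10 = 40
  'pending': 1 records × 2 = 2
  'failed': 1 records × 5 = 5
Step 3: Sum all mapped values = 61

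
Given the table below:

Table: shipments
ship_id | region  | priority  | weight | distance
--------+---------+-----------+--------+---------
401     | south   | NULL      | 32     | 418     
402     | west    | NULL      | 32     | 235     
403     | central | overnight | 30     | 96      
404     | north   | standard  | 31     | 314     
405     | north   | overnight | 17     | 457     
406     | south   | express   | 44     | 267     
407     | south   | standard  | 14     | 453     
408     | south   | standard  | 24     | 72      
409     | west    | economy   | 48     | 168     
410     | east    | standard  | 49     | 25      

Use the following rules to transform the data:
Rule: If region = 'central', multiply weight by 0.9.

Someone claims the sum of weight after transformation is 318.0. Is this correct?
Yes, the result is correct.

Step 1: Calculate the correct sum after transformation
Step 2: Apply multiplier 0.9 to records where region = 'central'
Step 3: Correct result = 318.0
Step 4: Claimed result = 318.0
Step 5: 318.0 = 318.0 ✓
Conclusion: The claimed result is correct.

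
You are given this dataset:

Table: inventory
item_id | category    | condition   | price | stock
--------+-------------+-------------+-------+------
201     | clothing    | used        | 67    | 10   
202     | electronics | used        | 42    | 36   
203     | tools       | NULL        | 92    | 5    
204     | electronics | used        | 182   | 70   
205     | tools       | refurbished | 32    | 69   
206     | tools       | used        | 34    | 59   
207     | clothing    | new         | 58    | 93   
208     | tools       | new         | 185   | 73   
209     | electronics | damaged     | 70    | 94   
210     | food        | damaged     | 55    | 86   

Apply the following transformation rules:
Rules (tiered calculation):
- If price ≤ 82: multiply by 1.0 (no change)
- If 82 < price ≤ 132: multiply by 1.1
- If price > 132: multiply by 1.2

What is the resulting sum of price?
899.6

Step 1: Tier 1 (price ≤ 82): 7 records, sum = 358 × 1.0 = 358.0
Step 2: Tier 2 (82 < price ≤ 132): 1 records, sum = 92 × 1.1 = 101.2
Step 3: Tier 3 (price > 132): 2 records, sum = 367 × 1.2 = 440.4
Step 4: Final sum = 358.0 + 101.2 + 440.4 = 899.6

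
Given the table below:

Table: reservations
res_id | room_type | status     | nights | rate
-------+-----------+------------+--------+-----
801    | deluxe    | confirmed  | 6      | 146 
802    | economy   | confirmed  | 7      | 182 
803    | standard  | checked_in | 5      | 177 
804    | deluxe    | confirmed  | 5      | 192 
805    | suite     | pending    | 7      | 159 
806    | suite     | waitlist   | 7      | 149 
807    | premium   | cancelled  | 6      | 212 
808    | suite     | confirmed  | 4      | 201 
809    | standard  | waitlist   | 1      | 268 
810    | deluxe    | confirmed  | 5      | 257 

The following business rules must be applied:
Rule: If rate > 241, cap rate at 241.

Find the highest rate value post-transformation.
241

Step 1: Original maximum rate = 268
Step 2: Apply cap at 241
Step 3: 2 records had rate > 241 and were capped
Step 4: Maximum after transformation = 241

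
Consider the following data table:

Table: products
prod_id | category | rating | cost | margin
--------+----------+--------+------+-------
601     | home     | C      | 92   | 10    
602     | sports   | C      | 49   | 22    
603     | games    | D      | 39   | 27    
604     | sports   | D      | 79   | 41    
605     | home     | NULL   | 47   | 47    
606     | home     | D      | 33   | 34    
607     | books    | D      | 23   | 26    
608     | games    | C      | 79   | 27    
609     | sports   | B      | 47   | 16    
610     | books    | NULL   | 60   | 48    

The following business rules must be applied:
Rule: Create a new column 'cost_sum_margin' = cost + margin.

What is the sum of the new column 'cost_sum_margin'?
846

Step 1: For each record, compute cost + margin
Example calculations:
  92 + 10 = 102
  49 + 22 = 71
  39 + 27 = 66
  ...
Step 2: Sum all derived values
Step 3: Total = 846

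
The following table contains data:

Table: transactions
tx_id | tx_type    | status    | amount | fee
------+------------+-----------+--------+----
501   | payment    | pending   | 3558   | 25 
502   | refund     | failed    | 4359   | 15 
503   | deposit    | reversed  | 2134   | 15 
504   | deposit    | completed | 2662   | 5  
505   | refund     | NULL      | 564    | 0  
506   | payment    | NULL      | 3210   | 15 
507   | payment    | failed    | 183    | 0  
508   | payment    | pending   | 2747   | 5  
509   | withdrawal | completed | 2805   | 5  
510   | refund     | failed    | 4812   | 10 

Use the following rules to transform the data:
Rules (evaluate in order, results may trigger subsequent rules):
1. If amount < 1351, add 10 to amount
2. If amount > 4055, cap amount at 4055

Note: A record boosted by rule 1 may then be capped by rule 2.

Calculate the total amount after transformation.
25993

Step 1: Apply rule 1 to records with amount < 1351
  - 2 records get bonus of 10
  - Of these, 0 records then exceed 4055 and get capped
Step 2: Apply rule 2 to records with amount > 4055
  - 2 records (original) are capped
Step 3: Calculate final sum = 25993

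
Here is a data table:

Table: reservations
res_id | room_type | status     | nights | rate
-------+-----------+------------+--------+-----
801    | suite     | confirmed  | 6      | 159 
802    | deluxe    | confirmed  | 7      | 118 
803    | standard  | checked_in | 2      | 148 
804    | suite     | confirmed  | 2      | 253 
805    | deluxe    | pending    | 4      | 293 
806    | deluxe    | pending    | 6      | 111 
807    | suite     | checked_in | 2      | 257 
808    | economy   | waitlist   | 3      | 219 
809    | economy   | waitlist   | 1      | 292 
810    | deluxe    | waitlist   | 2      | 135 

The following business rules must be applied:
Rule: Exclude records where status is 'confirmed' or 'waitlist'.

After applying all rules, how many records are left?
4

Step 1: Count records to exclude
  - 3 (confirmed) + 3 (waitlist) = 6 records
Step 2: Total records: 10
Step 3: Remaining = 10 - 6 = 4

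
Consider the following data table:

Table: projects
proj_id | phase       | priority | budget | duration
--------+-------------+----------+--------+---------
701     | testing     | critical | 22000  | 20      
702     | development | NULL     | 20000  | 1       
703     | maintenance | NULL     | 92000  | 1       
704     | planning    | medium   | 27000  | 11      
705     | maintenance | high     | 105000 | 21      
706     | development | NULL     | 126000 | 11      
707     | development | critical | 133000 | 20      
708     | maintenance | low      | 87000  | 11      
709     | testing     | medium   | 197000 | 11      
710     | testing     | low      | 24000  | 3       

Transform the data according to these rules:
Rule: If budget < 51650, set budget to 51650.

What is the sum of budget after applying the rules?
946600

Step 1: 4 records have budget < 51650
Step 2: These records originally summed to 93000
Step 3: After setting to minimum: 4 × 51650 = 206600
Step 4: Unaffected records sum: 740000
Step 5: Final sum = 206600 + 740000 = 946600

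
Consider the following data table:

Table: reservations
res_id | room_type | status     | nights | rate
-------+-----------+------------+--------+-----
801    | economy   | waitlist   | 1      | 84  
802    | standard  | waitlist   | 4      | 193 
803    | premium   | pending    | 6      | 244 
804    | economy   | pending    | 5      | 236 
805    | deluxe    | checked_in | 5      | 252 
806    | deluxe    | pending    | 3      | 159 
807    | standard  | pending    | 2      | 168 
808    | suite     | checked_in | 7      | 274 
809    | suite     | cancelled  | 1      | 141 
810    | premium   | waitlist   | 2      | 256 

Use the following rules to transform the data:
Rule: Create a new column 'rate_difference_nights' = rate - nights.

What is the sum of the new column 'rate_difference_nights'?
1971

Step 1: For each record, compute rate - nights
Example calculations:
  84 - 1 = 83
  193 - 4 = 189
  244 - 6 = 238
  ...
Step 2: Sum all derived values
Step 3: Total = 1971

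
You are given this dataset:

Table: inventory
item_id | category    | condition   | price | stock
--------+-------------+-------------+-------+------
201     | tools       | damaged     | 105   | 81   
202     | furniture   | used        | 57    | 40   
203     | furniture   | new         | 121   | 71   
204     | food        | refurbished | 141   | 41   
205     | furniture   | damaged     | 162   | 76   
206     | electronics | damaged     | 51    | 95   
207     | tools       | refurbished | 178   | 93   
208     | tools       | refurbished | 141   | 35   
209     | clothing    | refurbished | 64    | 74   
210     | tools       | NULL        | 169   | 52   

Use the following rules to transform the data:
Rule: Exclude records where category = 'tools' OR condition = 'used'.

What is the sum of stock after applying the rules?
357

Step 1: Find records where category = 'tools' OR condition = 'used'
Step 2: 5 records match, summing to 301
Step 3: Original sum: 658
Step 4: Remaining sum = 658 - 301 = 357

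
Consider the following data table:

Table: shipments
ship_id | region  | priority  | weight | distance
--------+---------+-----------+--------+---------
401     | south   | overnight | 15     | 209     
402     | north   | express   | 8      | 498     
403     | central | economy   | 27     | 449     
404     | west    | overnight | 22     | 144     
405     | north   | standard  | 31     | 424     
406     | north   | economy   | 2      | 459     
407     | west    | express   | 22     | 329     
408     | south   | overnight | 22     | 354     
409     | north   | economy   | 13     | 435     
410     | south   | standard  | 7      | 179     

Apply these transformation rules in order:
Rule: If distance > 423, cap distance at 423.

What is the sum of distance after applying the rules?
3330

Step 1: 5 records have distance > 423
Step 2: These records originally summed to 2265
Step 3: After capping: 5 × 423 = 2115
Step 4: Unaffected records sum: 1215
Step 5: Final sum = 2115 + 1215 = 3330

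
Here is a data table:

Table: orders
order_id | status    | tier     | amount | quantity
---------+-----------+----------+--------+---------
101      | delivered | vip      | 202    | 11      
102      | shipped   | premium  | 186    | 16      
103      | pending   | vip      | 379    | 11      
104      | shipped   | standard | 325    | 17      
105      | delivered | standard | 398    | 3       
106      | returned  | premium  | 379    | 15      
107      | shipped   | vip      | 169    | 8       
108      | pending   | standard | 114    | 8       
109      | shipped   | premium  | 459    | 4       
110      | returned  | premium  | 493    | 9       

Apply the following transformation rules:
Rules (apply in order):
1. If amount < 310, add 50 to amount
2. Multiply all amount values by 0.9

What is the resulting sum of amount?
2973.6

Step 1: Apply Rule 1 - Add 50 to records with amount < 310
  - 4 records affected: 671 + (4 × 50) = 871
  - Unaffected records: 2433
  - Sum after Rule 1: 3304
Step 2: Apply Rule 2 - Multiply all by 0.9
  - 3304 × 0.9 = 2973.6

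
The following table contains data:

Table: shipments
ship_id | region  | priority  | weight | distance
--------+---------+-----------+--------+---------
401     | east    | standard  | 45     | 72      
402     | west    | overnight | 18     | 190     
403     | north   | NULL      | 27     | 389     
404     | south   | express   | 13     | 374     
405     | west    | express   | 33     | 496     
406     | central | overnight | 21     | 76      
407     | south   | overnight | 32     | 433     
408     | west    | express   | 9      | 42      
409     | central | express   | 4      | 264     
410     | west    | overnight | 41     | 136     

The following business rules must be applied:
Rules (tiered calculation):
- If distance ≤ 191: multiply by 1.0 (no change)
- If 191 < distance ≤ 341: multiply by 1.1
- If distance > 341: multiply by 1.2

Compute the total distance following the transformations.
2836.8

Step 1: Tier 1 (distance ≤ 191): 5 records, sum = 516 × 1.0 = 516.0
Step 2: Tier 2 (191 < distance ≤ 341): 1 records, sum = 264 × 1.1 = 290.4
Step 3: Tier 3 (distance > 341): 4 records, sum = 1692 × 1.2 = 2030.4
Step 4: Final sum = 516.0 + 290.4 + 2030.4 = 2836.8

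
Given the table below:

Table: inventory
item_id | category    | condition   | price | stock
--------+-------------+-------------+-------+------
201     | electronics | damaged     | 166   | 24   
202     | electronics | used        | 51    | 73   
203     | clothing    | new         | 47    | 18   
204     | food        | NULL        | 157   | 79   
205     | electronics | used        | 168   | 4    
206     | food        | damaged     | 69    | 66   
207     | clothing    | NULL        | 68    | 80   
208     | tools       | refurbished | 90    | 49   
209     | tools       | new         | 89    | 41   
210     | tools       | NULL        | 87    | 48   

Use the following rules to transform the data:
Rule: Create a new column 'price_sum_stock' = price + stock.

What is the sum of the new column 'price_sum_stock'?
1474

Step 1: For each record, compute price + stock
Example calculations:
  166 + 24 = 190
  51 + 73 = 124
  47 + 18 = 65
  ...
Step 2: Sum all derived values
Step 3: Total = 1474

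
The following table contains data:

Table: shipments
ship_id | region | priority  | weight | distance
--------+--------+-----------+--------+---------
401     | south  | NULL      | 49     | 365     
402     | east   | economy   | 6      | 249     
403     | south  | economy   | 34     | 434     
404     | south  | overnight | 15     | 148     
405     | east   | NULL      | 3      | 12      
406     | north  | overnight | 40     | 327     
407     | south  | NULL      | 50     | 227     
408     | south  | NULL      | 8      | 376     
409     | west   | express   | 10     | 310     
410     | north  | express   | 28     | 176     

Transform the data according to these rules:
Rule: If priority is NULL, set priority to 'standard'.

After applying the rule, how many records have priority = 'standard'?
4

Step 1: Count records where priority IS NULL
Step 2: Found 4 records with NULL priority
Step 3: These records will have priority set to 'standard'
Step 4: Records already having priority = 'standard': 0
Step 5: Answer: 4 + 0 = 4 records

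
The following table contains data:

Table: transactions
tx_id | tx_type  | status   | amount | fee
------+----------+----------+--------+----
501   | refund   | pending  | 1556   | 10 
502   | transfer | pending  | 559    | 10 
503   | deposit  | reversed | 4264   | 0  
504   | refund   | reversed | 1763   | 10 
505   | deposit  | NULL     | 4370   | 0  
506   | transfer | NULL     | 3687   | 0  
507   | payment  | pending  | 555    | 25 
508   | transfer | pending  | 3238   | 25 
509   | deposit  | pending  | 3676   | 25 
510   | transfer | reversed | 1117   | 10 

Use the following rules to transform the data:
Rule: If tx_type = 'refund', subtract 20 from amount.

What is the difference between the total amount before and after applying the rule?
40

Step 1: Original sum of amount = 24785
Step 2: 2 records have tx_type = 'refund'
Step 3: Each affected record changes by -20
Step 4: Total change = 2 × -20 = -40
Step 5: New sum = 24785 + -40 = 24745
Step 6: Difference = |24745 - 24785| = 40
        (Sum decreased by 40)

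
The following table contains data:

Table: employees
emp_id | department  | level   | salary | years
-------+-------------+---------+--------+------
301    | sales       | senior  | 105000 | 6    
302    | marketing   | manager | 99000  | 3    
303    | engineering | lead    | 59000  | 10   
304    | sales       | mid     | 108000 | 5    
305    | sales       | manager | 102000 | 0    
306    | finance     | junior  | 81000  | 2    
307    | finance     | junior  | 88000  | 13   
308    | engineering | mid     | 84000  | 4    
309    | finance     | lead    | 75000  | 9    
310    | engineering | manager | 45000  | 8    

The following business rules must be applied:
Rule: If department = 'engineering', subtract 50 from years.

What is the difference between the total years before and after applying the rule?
150

Step 1: Original sum of years = 60
Step 2: 3 records have department = 'engineering'
Step 3: Each affected record changes by -50
Step 4: Total change = 3 × -50 = -150
Step 5: New sum = 60 + -150 = -90
Step 6: Difference = |-90 - 60| = 150
        (Sum decreased by 150)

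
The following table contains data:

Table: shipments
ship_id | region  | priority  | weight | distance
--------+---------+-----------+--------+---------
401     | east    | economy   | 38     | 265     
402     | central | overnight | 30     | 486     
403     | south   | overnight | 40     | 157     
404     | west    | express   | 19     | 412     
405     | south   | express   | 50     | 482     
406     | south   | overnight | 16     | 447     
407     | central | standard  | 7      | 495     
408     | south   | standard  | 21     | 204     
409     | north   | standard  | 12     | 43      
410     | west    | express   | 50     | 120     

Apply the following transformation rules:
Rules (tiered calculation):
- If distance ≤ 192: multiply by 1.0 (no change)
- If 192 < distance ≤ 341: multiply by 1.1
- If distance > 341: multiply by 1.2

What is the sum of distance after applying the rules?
3622.3

Step 1: Tier 1 (distance ≤ 192): 3 records, sum = 320 × 1.0 = 320.0
Step 2: Tier 2 (192 < distance ≤ 341): 2 records, sum = 469 × 1.1 = 515.9
Step 3: Tier 3 (distance > 341): 5 records, sum = 2322 × 1.2 = 2786.4
Step 4: Final sum = 320.0 + 515.9 + 2786.4 = 3622.3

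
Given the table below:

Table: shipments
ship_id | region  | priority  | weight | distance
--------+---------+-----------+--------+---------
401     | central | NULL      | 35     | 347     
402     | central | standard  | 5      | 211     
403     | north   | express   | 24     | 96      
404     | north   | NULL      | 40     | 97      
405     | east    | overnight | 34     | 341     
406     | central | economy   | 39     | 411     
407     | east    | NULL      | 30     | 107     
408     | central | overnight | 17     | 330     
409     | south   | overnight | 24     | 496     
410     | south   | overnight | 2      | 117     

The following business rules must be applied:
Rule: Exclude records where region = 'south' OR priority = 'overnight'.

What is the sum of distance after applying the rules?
1269

Step 1: Find records where region = 'south' OR priority = 'overnight'
Step 2: 4 records match, summing to 1284
Step 3: Original sum: 2553
Step 4: Remaining sum = 2553 - 1284 = 1269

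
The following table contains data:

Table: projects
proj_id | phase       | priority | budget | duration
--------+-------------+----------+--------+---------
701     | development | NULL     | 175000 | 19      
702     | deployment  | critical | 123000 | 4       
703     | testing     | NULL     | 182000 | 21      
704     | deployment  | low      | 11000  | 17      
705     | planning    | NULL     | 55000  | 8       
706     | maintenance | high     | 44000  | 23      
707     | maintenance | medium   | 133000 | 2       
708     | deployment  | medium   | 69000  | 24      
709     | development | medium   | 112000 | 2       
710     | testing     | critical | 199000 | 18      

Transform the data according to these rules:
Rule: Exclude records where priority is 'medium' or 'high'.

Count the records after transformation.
6

Step 1: Count records to exclude
  - 3 (medium) + 1 (high) = 4 records
Step 2: Total records: 10
Step 3: Remaining = 10 - 4 = 6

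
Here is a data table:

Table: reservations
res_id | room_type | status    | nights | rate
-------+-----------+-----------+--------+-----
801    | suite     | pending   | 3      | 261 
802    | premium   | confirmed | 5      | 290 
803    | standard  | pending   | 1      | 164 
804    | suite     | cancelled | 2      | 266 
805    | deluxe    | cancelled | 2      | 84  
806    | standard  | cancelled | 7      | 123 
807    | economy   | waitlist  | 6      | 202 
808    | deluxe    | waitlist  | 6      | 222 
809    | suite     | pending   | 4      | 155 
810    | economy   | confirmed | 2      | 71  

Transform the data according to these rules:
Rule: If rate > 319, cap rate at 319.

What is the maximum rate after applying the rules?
290

Step 1: Original maximum rate = 290
Step 2: Check cap of 319 against maximum
Step 3: No records exceed the cap (max 290 <= cap 319), so no capping applies
Step 4: Maximum after transformation = 290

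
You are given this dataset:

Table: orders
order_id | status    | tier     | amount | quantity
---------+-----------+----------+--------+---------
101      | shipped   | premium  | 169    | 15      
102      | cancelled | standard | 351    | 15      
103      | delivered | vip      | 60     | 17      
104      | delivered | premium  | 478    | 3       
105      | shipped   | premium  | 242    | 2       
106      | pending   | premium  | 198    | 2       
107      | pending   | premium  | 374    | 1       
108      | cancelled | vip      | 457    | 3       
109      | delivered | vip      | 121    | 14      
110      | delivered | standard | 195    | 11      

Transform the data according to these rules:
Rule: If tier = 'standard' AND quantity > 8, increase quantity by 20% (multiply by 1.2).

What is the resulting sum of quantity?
88.2

Step 1: Find records where tier = 'standard' AND quantity > 8
Step 2: 2 records match, summing to 26
Step 3: After multiplier: 26 × 1.2 = 31.2
Step 4: Unaffected records sum: 57
Step 5: Final sum = 31.2 + 57 = 88.2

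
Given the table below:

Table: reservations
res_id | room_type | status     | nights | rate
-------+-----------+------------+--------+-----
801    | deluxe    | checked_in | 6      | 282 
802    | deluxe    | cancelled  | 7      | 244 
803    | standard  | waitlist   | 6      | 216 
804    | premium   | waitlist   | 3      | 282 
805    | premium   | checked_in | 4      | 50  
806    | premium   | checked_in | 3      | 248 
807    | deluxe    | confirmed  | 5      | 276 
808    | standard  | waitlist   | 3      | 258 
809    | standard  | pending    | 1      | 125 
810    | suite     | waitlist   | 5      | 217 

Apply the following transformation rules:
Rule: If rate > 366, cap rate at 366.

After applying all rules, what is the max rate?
282

Step 1: Original maximum rate = 282
Step 2: Check cap of 366 against maximum
Step 3: No records exceed the cap (max 282 <= cap 366), so no capping applies
Step 4: Maximum after transformation = 282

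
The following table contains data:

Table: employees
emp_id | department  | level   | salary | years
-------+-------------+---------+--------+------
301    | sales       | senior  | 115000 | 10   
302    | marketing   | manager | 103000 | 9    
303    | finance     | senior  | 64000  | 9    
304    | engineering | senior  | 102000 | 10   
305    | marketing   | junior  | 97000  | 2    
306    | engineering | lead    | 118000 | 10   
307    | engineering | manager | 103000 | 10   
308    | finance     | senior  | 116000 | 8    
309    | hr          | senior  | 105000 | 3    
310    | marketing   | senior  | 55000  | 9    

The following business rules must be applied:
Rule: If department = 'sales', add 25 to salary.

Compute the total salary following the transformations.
978025

Step 1: Count records where department = 'sales': 1
Step 2: Total bonus added: 1 × 25 = 25
Step 3: Original sum of salary: 978000
Step 4: Final sum = 978000 + 25 = 978025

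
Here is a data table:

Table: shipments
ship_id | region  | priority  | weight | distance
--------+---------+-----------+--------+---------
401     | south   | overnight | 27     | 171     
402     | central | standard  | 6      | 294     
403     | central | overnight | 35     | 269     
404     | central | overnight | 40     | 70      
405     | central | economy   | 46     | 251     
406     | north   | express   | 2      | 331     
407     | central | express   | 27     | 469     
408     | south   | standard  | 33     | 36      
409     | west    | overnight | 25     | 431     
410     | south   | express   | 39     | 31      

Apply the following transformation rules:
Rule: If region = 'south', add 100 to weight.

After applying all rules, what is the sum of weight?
580

Step 1: Count records where region = 'south': 3
Step 2: Total bonus added: 3 × 100 = 300
Step 3: Original sum of weight: 280
Step 4: Final sum = 280 + 300 = 580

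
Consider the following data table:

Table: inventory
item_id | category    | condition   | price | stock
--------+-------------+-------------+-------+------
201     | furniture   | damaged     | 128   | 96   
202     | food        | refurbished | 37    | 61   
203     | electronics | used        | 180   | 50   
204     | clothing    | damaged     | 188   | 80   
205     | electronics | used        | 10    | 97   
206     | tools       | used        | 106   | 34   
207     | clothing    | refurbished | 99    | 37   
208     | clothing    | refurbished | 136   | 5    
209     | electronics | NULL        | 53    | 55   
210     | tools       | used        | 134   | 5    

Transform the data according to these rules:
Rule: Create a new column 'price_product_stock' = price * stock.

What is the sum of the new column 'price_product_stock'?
51087

Step 1: For each record, compute price * stock
Example calculations:
  128 * 96 = 12288
  37 * 61 = 2257
  180 * 50 = 9000
  ...
Step 2: Sum all derived values
Step 3: Total = 51087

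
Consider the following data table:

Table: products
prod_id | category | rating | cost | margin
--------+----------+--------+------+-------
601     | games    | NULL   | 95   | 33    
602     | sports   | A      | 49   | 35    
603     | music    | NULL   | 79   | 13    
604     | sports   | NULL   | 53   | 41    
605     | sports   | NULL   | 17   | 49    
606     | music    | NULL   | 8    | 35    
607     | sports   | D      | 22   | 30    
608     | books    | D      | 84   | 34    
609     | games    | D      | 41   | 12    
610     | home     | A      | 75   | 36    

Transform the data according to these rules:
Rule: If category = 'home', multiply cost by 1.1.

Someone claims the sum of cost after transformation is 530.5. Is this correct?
Yes, the result is correct.

Step 1: Calculate the correct sum after transformation
Step 2: Apply multiplier 1.1 to records where category = 'home'
Step 3: Correct result = 530.5
Step 4: Claimed result = 530.5
Step 5: 530.5 = 530.5 ✓
Conclusion: The claimed result is correct.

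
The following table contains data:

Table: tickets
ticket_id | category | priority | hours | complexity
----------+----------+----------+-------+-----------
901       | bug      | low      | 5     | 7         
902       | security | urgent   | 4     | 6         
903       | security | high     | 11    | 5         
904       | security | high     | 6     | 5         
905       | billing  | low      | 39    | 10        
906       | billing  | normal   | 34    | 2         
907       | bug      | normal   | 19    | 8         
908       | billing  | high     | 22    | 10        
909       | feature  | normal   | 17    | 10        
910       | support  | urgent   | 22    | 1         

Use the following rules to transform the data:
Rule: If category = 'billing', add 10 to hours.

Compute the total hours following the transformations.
209

Step 1: Count records where category = 'billing': 3
Step 2: Total bonus added: 3 × 10 = 30
Step 3: Original sum of hours: 179
Step 4: Final sum = 179 + 30 = 209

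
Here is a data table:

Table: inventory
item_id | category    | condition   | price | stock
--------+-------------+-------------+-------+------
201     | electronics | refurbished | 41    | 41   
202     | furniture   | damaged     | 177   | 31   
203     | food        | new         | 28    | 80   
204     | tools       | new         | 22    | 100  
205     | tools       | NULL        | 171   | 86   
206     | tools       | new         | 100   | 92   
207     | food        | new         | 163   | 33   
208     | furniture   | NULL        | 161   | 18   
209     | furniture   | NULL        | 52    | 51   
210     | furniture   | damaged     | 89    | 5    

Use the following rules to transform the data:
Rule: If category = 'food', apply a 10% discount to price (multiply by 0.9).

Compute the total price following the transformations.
984.9

Step 1: Records with category = 'food' have total price = 191
Step 2: Apply multiplier: 191 × 0.9 = 171.9
Step 3: Other records total: 813
Step 4: Final sum = 171.9 + 813 = 984.9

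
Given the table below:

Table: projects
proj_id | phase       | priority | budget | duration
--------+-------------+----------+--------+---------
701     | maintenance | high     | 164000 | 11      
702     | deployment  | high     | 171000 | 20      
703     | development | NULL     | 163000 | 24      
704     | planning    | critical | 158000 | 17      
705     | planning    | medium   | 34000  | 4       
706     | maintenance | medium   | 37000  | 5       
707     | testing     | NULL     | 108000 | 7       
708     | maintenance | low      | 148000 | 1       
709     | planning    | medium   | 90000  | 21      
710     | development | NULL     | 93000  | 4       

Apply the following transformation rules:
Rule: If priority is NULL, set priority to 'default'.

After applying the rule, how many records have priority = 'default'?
3

Step 1: Count records where priority IS NULL
Step 2: Found 3 records with NULL priority
Step 3: These records will have priority set to 'default'
Step 4: Records already having priority = 'default': 0
Step 5: Answer: 3 + 0 = 3 records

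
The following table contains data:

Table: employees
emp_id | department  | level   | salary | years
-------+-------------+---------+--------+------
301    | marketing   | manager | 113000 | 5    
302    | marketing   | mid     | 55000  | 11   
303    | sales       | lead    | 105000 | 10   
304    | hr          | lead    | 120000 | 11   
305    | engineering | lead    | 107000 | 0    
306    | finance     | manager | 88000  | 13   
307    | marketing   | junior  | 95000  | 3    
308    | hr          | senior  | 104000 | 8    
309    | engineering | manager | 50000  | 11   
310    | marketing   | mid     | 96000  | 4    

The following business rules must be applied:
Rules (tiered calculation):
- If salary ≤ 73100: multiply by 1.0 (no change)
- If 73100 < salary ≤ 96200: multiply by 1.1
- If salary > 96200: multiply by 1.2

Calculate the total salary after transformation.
1070700.0

Step 1: Tier 1 (salary ≤ 73100): 2 records, sum = 105000 × 1.0 = 105000.0
Step 2: Tier 2 (73100 < salary ≤ 96200): 3 records, sum = 279000 × 1.1 = 306900.0
Step 3: Tier 3 (salary > 96200): 5 records, sum = 549000 × 1.2 = 658800.0
Step 4: Final sum = 105000.0 + 306900.0 + 658800.0 = 1070700.0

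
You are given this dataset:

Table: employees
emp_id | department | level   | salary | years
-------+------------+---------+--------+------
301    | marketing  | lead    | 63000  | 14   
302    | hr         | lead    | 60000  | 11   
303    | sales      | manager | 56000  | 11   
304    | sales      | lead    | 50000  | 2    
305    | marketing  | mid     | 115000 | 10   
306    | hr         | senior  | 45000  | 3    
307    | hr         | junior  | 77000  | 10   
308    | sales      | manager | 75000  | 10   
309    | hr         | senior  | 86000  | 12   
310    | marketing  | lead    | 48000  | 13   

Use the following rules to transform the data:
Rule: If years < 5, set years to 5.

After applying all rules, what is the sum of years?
101

Step 1: 2 records have years < 5
Step 2: These records originally summed to 5
Step 3: After setting to minimum: 2 × 5 = 10
Step 4: Unaffected records sum: 91
Step 5: Final sum = 10 + 91 = 101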